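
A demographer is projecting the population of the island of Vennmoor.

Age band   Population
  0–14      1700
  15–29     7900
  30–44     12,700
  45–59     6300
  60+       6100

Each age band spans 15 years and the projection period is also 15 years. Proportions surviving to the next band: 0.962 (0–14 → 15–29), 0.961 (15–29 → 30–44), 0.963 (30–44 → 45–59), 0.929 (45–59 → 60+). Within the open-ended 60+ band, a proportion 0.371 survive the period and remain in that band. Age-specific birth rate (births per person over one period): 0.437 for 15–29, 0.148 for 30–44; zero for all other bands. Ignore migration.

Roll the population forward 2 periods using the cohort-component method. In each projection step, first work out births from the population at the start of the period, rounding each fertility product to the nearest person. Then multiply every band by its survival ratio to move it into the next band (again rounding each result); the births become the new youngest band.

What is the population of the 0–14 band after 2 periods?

1838

[period 1]
Births: 7900 * 0.437 = 3452 ; 12700 * 0.148 = 1880 — total 5332
15–29: 1700 * 0.962 = 1635
30–44: 7900 * 0.961 = 7592
45–59: 12700 * 0.963 = 12230
60+: 6300 * 0.929 + 6100 * 0.371 = 5853 + 2263 = 8116
Giving 5332 / 1635 / 7592 / 12230 / 8116.
[period 2]
Births: 1635 * 0.437 = 714 ; 7592 * 0.148 = 1124 — total 1838
15–29: 5332 * 0.962 = 5129
30–44: 1635 * 0.961 = 1571
45–59: 7592 * 0.963 = 7311
60+: 12230 * 0.929 + 8116 * 0.371 = 11362 + 3011 = 14373
Giving 1838 / 5129 / 1571 / 7311 / 14373.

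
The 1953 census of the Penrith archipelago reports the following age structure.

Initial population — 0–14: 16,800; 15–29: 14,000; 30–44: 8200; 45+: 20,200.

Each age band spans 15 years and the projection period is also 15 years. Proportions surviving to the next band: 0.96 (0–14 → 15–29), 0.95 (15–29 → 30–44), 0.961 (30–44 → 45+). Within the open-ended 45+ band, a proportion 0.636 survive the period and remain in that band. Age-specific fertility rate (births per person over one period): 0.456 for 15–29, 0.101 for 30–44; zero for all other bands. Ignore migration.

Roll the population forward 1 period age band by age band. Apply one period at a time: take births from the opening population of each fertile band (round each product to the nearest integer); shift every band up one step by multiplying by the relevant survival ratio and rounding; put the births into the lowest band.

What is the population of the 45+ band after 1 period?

20727

After projecting period 1:
Births: 14000 * 0.456 = 6384  |  8200 * 0.101 = 828 → total 7212
15–29: 16800 * 0.96 = 16128
30–44: 14000 * 0.95 = 13300
45+: 8200 * 0.961 + 20200 * 0.636 = 7880 + 12847 = 20727
Giving 7212 / 16128 / 13300 / 20727.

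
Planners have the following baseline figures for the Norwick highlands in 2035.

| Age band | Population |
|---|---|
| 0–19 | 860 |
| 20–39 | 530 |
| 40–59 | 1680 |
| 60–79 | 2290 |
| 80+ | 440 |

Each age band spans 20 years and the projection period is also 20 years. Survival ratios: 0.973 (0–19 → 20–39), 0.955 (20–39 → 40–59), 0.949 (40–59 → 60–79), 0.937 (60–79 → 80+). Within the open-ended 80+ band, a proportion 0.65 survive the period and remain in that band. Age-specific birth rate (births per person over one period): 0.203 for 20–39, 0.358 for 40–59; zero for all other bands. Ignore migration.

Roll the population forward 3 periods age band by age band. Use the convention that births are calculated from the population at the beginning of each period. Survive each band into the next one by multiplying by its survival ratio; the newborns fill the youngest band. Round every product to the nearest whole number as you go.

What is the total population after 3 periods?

4634

Period 1.
Births: 530 * 0.203 = 108  |  1680 * 0.358 = 601 — total 709
20–39: 860 * 0.973 = 837
40–59: 530 * 0.955 = 506
60–79: 1680 * 0.949 = 1594
80+: 2290 * 0.937 + 440 * 0.65 = 2146 + 286 = 2432
Giving 709 / 837 / 506 / 1594 / 2432.
Period 2.
Births: 837 * 0.203 = 170  |  506 * 0.358 = 181 — total 351
20–39: 709 * 0.973 = 690
40–59: 837 * 0.955 = 799
60–79: 506 * 0.949 = 480
80+: 1594 * 0.937 + 2432 * 0.65 = 1494 + 1581 = 3075
Giving 351 / 690 / 799 / 480 / 3075.
Period 3.
Births: 690 * 0.203 = 140  |  799 * 0.358 = 286 — total 426
20–39: 351 * 0.973 = 342
40–59: 690 * 0.955 = 659
60–79: 799 * 0.949 = 758
80+: 480 * 0.937 + 3075 * 0.65 = 450 + 1999 = 2449
Giving 426 / 342 / 659 / 758 / 2449.
Total after period 3: 426 + 342 + 659 + 758 + 2449 = 4634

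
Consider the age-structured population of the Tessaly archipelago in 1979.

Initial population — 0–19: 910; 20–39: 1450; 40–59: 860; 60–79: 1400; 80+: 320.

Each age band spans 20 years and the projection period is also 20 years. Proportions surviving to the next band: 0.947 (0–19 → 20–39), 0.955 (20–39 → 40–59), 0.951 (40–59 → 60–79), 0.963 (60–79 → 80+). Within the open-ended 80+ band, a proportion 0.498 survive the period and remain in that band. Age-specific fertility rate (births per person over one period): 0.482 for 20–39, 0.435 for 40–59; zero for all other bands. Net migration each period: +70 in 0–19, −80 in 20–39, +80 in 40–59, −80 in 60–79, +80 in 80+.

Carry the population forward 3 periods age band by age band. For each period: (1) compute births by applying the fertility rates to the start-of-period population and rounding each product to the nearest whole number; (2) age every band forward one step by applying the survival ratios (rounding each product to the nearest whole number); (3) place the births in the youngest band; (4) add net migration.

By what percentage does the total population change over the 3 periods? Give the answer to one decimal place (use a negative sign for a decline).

16.1

Let group 1 be 0–19 through group 5 = 80+.
[period 1]
Births: 1450 × 0.482 = 699  |  860 × 0.435 = 374 → total 1073
Group 2: 910 × 0.947 = 862
Group 3: 1450 × 0.955 = 1385
Group 4: 860 × 0.951 = 818
Group 5: 1400 × 0.963 + 320 × 0.498 = 1348 + 159 = 1507
Net migration: Group 1 + 70 → 1143; Group 2 − 80 → 782; Group 3 + 80 → 1465; Group 4 − 80 → 738; Group 5 + 80 → 1587
Giving 1143 / 782 / 1465 / 738 / 1587.
[period 2]
Births: 782 × 0.482 = 377  |  1465 × 0.435 = 637 → total 1014
Group 2: 1143 × 0.947 = 1082
Group 3: 782 × 0.955 = 747
Group 4: 1465 × 0.951 = 1393
Group 5: 738 × 0.963 + 1587 × 0.498 = 711 + 790 = 1501
Net migration: Group 1 + 70 → 1084; Group 2 − 80 → 1002; Group 3 + 80 → 827; Group 4 − 80 → 1313; Group 5 + 80 → 1581
Giving 1084 / 1002 / 827 / 1313 / 1581.
[period 3]
Births: 1002 × 0.482 = 483  |  827 × 0.435 = 360 → total 843
Group 2: 1084 × 0.947 = 1027
Group 3: 1002 × 0.955 = 957
Group 4: 827 × 0.951 = 786
Group 5: 1313 × 0.963 + 1581 × 0.498 = 1264 + 787 = 2051
Net migration: Group 1 + 70 → 913; Group 2 − 80 → 947; Group 3 + 80 → 1037; Group 4 − 80 → 706; Group 5 + 80 → 2131
Giving 913 / 947 / 1037 / 706 / 2131.
Total: 4940 → 5734; change = 794; percentage change = 16.1%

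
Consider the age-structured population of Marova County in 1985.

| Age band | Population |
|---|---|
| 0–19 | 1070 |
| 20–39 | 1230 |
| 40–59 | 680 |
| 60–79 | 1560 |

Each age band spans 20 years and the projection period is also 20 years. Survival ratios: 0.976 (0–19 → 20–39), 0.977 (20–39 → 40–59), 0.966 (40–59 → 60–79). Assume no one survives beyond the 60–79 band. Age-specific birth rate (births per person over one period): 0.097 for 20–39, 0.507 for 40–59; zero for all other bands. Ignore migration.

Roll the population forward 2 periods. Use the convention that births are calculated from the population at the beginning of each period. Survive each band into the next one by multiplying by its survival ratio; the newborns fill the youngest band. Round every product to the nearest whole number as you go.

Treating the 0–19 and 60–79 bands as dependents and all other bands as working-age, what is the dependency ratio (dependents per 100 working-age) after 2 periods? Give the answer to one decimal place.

127.0

Call the groups 1 to 4, youngest first.
Period 1.
Births: 1230 × 0.097 = 119 ; 680 × 0.507 = 345 → total 464
Group 2: 1070 × 0.976 = 1044
Group 3: 1230 × 0.977 = 1202
Group 4: 680 × 0.966 = 657
End of period: [464, 1044, 1202, 657]
Period 2.
Births: 1044 × 0.097 = 101 ; 1202 × 0.507 = 609 → total 710
Group 2: 464 × 0.976 = 453
Group 3: 1044 × 0.977 = 1020
Group 4: 1202 × 0.966 = 1161
End of period: [710, 453, 1020, 1161]
Dependents (band 0–19 + band 60–79) = 710 + 1161 = 1871; working-age = 1473; ratio = 1871/1473 × 100 = 127.0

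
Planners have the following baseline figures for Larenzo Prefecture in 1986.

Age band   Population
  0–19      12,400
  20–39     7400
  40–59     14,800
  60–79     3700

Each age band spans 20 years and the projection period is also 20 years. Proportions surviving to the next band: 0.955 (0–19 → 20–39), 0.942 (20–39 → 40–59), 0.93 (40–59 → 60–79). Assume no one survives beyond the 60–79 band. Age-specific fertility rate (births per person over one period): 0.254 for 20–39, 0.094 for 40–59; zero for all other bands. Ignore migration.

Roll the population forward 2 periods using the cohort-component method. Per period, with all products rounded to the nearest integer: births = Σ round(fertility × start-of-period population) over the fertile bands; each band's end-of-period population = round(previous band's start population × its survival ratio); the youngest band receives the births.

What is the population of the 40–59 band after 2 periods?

11155

(Bands numbered youngest = 1 to oldest = 4.)
[period 1]
Births: 7400 × 0.254 = 1880 ; 14800 × 0.094 = 1391 ⇒ total 3271
Band 2: 12400 × 0.955 = 11842
Band 3: 7400 × 0.942 = 6971
Band 4: 14800 × 0.93 = 13764
End of period: [3271, 11842, 6971, 13764]
[period 2]
Births: 11842 × 0.254 = 3008 ; 6971 × 0.094 = 655 ⇒ total 3663
Band 2: 3271 × 0.955 = 3124
Band 3: 11842 × 0.942 = 11155
Band 4: 6971 × 0.93 = 6483
End of period: [3663, 3124, 11155, 6483]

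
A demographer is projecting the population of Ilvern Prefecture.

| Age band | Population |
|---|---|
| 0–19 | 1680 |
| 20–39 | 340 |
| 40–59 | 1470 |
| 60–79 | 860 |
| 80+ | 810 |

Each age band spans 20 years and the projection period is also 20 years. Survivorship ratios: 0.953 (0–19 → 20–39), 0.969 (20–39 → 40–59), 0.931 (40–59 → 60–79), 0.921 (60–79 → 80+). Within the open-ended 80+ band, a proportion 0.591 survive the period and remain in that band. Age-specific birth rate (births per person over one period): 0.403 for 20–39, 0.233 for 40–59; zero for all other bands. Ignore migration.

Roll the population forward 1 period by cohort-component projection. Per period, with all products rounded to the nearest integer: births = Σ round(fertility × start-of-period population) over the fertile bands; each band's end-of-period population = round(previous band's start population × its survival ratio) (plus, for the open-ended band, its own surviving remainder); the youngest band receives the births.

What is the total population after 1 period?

Let band 1 be 0–19 through band 5 = 80+.
After projecting period 1:
Births: 340 × 0.403 = 137  |  1470 × 0.233 = 343 ⇒ total 480
Band 2: 1680 × 0.953 = 1601
Band 3: 340 × 0.969 = 329
Band 4: 1470 × 0.931 = 1369
Band 5: 860 × 0.921 + 810 × 0.591 = 792 + 479 = 1271
Giving 480 / 1601 / 329 / 1369 / 1271.
Total after period 1: 480 + 1601 + 329 + 1369 + 1271 = 5050

5050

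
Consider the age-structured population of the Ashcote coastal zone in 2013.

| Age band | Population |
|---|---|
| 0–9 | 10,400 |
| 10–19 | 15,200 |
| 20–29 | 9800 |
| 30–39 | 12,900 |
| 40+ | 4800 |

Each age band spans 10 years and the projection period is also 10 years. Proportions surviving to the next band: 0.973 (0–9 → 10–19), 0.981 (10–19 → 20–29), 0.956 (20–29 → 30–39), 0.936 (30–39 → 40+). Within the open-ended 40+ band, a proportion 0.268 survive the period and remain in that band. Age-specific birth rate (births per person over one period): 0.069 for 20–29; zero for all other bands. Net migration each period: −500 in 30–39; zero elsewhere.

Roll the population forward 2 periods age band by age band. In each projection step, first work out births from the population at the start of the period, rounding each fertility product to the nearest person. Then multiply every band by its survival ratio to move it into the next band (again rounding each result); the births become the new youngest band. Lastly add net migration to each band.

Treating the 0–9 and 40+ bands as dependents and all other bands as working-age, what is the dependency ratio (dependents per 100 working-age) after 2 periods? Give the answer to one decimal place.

53.0

Let band 1 be 0–9 through band 5 = 40+.
After projecting period 1:
Births: 9800 * 0.069 = 676
Band 2: 10400 * 0.973 = 10119
Band 3: 15200 * 0.981 = 14911
Band 4: 9800 * 0.956 = 9369
Band 5: 12900 * 0.936 + 4800 * 0.268 = 12074 + 1286 = 13360
Net migration: Band 4 − 500 → 8869
End of period: [676, 10119, 14911, 8869, 13360]
After projecting period 2:
Births: 14911 * 0.069 = 1029
Band 2: 676 * 0.973 = 658
Band 3: 10119 * 0.981 = 9927
Band 4: 14911 * 0.956 = 14255
Band 5: 8869 * 0.936 + 13360 * 0.268 = 8301 + 3580 = 11881
Net migration: Band 4 − 500 → 13755
End of period: [1029, 658, 9927, 13755, 11881]
Dependents (band 0–9 + band 40+) = 1029 + 11881 = 12910; working-age = 24340; ratio = 12910/24340 × 100 = 53.0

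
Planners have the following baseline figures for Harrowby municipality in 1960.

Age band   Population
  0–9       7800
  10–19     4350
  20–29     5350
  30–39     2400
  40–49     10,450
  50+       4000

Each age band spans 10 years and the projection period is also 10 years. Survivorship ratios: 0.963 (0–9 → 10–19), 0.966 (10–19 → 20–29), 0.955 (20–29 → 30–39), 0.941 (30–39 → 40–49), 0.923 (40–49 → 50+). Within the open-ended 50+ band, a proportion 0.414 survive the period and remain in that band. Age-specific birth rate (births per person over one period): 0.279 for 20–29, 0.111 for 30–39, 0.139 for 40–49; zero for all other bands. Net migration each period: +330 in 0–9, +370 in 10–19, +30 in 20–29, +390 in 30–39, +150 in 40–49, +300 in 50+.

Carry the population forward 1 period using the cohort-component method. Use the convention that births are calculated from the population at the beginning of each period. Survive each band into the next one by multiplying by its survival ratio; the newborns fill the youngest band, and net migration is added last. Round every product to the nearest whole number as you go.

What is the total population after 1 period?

After projecting period 1:
Births: 5350 × 0.279 = 1493 ; 2400 × 0.111 = 266 ; 10450 × 0.139 = 1453 — total 3212
10–19: 7800 × 0.963 = 7511
20–29: 4350 × 0.966 = 4202
30–39: 5350 × 0.955 = 5109
40–49: 2400 × 0.941 = 2258
50+: 10450 × 0.923 + 4000 × 0.414 = 9645 + 1656 = 11301
Net migration: 0–9 + 330 → 3542; 10–19 + 370 → 7881; 20–29 + 30 → 4232; 30–39 + 390 → 5499; 40–49 + 150 → 2408; 50+ + 300 → 11601
Giving 3542 / 7881 / 4232 / 5499 / 2408 / 11601.
Total after period 1: 3542 + 7881 + 4232 + 5499 + 2408 + 11601 = 35163

35163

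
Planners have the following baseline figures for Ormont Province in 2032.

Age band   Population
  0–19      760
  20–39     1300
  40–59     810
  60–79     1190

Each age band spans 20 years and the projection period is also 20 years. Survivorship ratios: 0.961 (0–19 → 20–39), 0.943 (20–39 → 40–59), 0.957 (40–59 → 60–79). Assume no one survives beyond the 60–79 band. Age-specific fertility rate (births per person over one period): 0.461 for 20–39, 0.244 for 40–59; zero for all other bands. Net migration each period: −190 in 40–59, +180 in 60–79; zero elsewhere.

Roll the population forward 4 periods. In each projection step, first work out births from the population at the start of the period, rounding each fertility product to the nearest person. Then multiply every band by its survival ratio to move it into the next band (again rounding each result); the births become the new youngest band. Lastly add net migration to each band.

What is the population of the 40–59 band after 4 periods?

Call the bands 1 to 4, youngest first.
After projecting period 1:
Births: 1300 × 0.461 = 599  |  810 × 0.244 = 198 ⇒ total 797
Band 2: 760 × 0.961 = 730
Band 3: 1300 × 0.943 = 1226
Band 4: 810 × 0.957 = 775
Net migration: Band 3 − 190 → 1036; Band 4 + 180 → 955
Giving 797 / 730 / 1036 / 955.
After projecting period 2:
Births: 730 × 0.461 = 337  |  1036 × 0.244 = 253 ⇒ total 590
Band 2: 797 × 0.961 = 766
Band 3: 730 × 0.943 = 688
Band 4: 1036 × 0.957 = 991
Net migration: Band 3 − 190 → 498; Band 4 + 180 → 1171
Giving 590 / 766 / 498 / 1171.
After projecting period 3:
Births: 766 × 0.461 = 353  |  498 × 0.244 = 122 ⇒ total 475
Band 2: 590 × 0.961 = 567
Band 3: 766 × 0.943 = 722
Band 4: 498 × 0.957 = 477
Net migration: Band 3 − 190 → 532; Band 4 + 180 → 657
Giving 475 / 567 / 532 / 657.
After projecting period 4:
Births: 567 × 0.461 = 261  |  532 × 0.244 = 130 ⇒ total 391
Band 2: 475 × 0.961 = 456
Band 3: 567 × 0.943 = 535
Band 4: 532 × 0.957 = 509
Net migration: Band 3 − 190 → 345; Band 4 + 180 → 689
Giving 391 / 456 / 345 / 689.

345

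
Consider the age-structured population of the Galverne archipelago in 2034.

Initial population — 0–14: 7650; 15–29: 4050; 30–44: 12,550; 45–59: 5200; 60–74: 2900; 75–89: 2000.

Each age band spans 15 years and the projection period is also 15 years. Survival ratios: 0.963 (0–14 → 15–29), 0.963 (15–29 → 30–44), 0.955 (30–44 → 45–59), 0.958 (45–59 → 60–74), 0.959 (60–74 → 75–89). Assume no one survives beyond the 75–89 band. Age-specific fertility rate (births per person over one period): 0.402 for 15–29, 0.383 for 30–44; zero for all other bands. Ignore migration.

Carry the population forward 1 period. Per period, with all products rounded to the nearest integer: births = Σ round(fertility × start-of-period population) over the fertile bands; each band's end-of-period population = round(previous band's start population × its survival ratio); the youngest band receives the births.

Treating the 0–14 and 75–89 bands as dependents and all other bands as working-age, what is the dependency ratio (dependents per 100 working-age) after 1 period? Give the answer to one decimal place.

32.6

Call the groups 1 to 6, youngest first.
[period 1]
Births: 4050 × 0.402 = 1628  |  12550 × 0.383 = 4807 → total 6435
Group 2: 7650 × 0.963 = 7367
Group 3: 4050 × 0.963 = 3900
Group 4: 12550 × 0.955 = 11985
Group 5: 5200 × 0.958 = 4982
Group 6: 2900 × 0.959 = 2781
Giving 6435 / 7367 / 3900 / 11985 / 4982 / 2781.
Dependents (band 0–14 + band 75–89) = 6435 + 2781 = 9216; working-age = 28234; ratio = 9216/28234 × 100 = 32.6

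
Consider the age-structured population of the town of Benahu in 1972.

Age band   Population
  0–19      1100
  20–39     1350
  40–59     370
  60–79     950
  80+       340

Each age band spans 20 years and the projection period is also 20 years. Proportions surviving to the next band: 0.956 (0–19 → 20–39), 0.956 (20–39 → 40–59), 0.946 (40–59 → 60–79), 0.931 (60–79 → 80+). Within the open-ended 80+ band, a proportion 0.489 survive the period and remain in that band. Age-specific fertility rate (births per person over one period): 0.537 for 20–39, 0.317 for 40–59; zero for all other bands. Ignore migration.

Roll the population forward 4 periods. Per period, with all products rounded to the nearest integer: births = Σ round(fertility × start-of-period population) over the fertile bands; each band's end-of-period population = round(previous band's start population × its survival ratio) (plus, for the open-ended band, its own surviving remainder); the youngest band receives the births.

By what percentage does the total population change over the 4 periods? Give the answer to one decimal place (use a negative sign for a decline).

14.9

Period 1:
Births: 1350 × 0.537 = 725 ; 370 × 0.317 = 117 — total 842
20–39: 1100 × 0.956 = 1052
40–59: 1350 × 0.956 = 1291
60–79: 370 × 0.946 = 350
80+: 950 × 0.931 + 340 × 0.489 = 884 + 166 = 1050
Giving 842 / 1052 / 1291 / 350 / 1050.
Period 2:
Births: 1052 × 0.537 = 565 ; 1291 × 0.317 = 409 — total 974
20–39: 842 × 0.956 = 805
40–59: 1052 × 0.956 = 1006
60–79: 1291 × 0.946 = 1221
80+: 350 × 0.931 + 1050 × 0.489 = 326 + 513 = 839
Giving 974 / 805 / 1006 / 1221 / 839.
Period 3:
Births: 805 × 0.537 = 432 ; 1006 × 0.317 = 319 — total 751
20–39: 974 × 0.956 = 931
40–59: 805 × 0.956 = 770
60–79: 1006 × 0.946 = 952
80+: 1221 × 0.931 + 839 × 0.489 = 1137 + 410 = 1547
Giving 751 / 931 / 770 / 952 / 1547.
Period 4:
Births: 931 × 0.537 = 500 ; 770 × 0.317 = 244 — total 744
20–39: 751 × 0.956 = 718
40–59: 931 × 0.956 = 890
60–79: 770 × 0.946 = 728
80+: 952 × 0.931 + 1547 × 0.489 = 886 + 756 = 1642
Giving 744 / 718 / 890 / 728 / 1642.
Total: 4110 → 4722; change = 612; percentage change = 14.9%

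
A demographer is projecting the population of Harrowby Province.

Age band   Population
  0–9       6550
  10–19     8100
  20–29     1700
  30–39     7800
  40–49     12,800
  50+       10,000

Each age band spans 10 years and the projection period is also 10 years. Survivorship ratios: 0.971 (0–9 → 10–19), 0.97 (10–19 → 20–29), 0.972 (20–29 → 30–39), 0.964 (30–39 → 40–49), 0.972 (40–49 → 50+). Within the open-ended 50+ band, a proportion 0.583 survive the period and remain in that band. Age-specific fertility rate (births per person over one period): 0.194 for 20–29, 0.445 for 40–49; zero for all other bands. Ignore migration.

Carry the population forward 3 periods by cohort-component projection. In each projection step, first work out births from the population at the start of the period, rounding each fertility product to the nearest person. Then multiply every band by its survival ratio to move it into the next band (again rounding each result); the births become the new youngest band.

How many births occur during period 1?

6026

Period 1:
Births: 1700 * 0.194 = 330 ; 12800 * 0.445 = 5696 — total 6026
10–19: 6550 * 0.971 = 6360
20–29: 8100 * 0.97 = 7857
30–39: 1700 * 0.972 = 1652
40–49: 7800 * 0.964 = 7519
50+: 12800 * 0.972 + 10000 * 0.583 = 12442 + 5830 = 18272
→ [6026, 6360, 7857, 1652, 7519, 18272]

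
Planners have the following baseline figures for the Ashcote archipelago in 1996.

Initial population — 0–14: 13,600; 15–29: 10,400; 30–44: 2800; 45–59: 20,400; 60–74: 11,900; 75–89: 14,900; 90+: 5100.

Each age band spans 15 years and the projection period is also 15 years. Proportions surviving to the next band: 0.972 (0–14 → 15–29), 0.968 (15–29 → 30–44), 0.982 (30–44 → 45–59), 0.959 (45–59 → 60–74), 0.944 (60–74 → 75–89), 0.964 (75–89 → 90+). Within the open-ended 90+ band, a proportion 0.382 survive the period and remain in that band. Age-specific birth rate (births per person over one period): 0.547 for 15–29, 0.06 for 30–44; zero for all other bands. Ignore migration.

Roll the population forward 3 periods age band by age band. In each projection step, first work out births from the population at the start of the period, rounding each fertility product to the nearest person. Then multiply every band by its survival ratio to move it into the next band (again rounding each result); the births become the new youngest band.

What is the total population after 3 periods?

(Groups numbered youngest = 1 to oldest = 7.)
— Period 1 —
Births: 10400 × 0.547 = 5689 ; 2800 × 0.06 = 168 ⇒ total 5857
Group 2: 13600 × 0.972 = 13219
Group 3: 10400 × 0.968 = 10067
Group 4: 2800 × 0.982 = 2750
Group 5: 20400 × 0.959 = 19564
Group 6: 11900 × 0.944 = 11234
Group 7: 14900 × 0.964 + 5100 × 0.382 = 14364 + 1948 = 16312
Giving 5857 / 13219 / 10067 / 2750 / 19564 / 11234 / 16312.
— Period 2 —
Births: 13219 × 0.547 = 7231 ; 10067 × 0.06 = 604 ⇒ total 7835
Group 2: 5857 × 0.972 = 5693
Group 3: 13219 × 0.968 = 12796
Group 4: 10067 × 0.982 = 9886
Group 5: 2750 × 0.959 = 2637
Group 6: 19564 × 0.944 = 18468
Group 7: 11234 × 0.964 + 16312 × 0.382 = 10830 + 6231 = 17061
Giving 7835 / 5693 / 12796 / 9886 / 2637 / 18468 / 17061.
— Period 3 —
Births: 5693 × 0.547 = 3114 ; 12796 × 0.06 = 768 ⇒ total 3882
Group 2: 7835 × 0.972 = 7616
Group 3: 5693 × 0.968 = 5511
Group 4: 12796 × 0.982 = 12566
Group 5: 9886 × 0.959 = 9481
Group 6: 2637 × 0.944 = 2489
Group 7: 18468 × 0.964 + 17061 × 0.382 = 17803 + 6517 = 24320
Giving 3882 / 7616 / 5511 / 12566 / 9481 / 2489 / 24320.
Total after period 3: 3882 + 7616 + 5511 + 12566 + 9481 + 2489 + 24320 = 65865

65865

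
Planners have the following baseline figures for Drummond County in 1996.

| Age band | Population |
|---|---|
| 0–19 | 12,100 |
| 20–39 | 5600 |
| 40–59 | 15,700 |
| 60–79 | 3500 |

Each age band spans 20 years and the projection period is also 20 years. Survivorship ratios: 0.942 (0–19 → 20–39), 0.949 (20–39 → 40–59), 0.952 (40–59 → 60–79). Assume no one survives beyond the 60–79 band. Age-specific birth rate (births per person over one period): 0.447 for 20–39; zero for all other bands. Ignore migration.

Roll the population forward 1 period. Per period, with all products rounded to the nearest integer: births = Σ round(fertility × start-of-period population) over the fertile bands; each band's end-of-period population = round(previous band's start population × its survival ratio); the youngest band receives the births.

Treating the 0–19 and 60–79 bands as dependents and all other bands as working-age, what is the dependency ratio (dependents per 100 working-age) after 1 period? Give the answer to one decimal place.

104.4

Call the bands 1 to 4, youngest first.
— Period 1 —
Births: 5600 × 0.447 = 2503
Band 2: 12100 × 0.942 = 11398
Band 3: 5600 × 0.949 = 5314
Band 4: 15700 × 0.952 = 14946
End of period: [2503, 11398, 5314, 14946]
Dependents (band 0–19 + band 60–79) = 2503 + 14946 = 17449; working-age = 16712; ratio = 17449/16712 × 100 = 104.4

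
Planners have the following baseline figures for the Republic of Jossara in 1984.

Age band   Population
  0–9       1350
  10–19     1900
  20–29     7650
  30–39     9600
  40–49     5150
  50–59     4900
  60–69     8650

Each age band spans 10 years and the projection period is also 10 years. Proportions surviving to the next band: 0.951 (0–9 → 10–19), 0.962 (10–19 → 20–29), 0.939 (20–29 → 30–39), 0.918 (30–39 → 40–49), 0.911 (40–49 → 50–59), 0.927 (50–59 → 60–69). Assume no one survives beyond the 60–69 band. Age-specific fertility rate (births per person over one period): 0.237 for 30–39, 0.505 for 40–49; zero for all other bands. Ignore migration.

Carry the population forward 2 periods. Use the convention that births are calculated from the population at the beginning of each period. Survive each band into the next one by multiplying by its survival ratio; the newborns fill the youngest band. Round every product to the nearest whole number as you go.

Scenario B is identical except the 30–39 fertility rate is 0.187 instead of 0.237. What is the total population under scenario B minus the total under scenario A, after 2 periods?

Call the bands 1 to 7, youngest first.
[period 1]
Births: 9600 × 0.237 = 2275, 5150 × 0.505 = 2601 — total 4876
Band 2: 1350 × 0.951 = 1284
Band 3: 1900 × 0.962 = 1828
Band 4: 7650 × 0.939 = 7183
Band 5: 9600 × 0.918 = 8813
Band 6: 5150 × 0.911 = 4692
Band 7: 4900 × 0.927 = 4542
Giving 4876 / 1284 / 1828 / 7183 / 8813 / 4692 / 4542.
[period 2]
Births: 7183 × 0.237 = 1702, 8813 × 0.505 = 4451 — total 6153
Band 2: 4876 × 0.951 = 4637
Band 3: 1284 × 0.962 = 1235
Band 4: 1828 × 0.939 = 1716
Band 5: 7183 × 0.918 = 6594
Band 6: 8813 × 0.911 = 8029
Band 7: 4692 × 0.927 = 4349
Giving 6153 / 4637 / 1235 / 1716 / 6594 / 8029 / 4349.
Scenario A total after 2 periods: 32713
Scenario B projection —
[period 1]
Births: 9600 × 0.187 = 1795, 5150 × 0.505 = 2601 — total 4396
Band 2: 1350 × 0.951 = 1284
Band 3: 1900 × 0.962 = 1828
Band 4: 7650 × 0.939 = 7183
Band 5: 9600 × 0.918 = 8813
Band 6: 5150 × 0.911 = 4692
Band 7: 4900 × 0.927 = 4542
Giving 4396 / 1284 / 1828 / 7183 / 8813 / 4692 / 4542.
[period 2]
Births: 7183 × 0.187 = 1343, 8813 × 0.505 = 4451 — total 5794
Band 2: 4396 × 0.951 = 4181
Band 3: 1284 × 0.962 = 1235
Band 4: 1828 × 0.939 = 1716
Band 5: 7183 × 0.918 = 6594
Band 6: 8813 × 0.911 = 8029
Band 7: 4692 × 0.927 = 4349
Giving 5794 / 4181 / 1235 / 1716 / 6594 / 8029 / 4349.
Scenario B total after 2 periods: 31898
Difference B − A = 31898 − 32713 = -815

-815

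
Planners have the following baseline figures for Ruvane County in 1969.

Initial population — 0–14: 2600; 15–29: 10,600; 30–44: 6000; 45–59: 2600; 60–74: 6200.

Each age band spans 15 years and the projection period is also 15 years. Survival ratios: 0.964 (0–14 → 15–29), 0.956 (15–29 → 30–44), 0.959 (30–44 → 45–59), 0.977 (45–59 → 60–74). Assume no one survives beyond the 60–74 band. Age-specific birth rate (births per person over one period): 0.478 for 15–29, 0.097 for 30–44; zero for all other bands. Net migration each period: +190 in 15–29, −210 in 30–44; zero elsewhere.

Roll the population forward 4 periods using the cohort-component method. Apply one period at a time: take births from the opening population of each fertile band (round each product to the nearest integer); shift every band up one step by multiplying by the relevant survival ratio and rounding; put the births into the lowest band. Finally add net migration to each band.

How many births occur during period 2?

Period 1.
Births: 10600 × 0.478 = 5067 ; 6000 × 0.097 = 582 ⇒ total 5649
15–29: 2600 × 0.964 = 2506
30–44: 10600 × 0.956 = 10134
45–59: 6000 × 0.959 = 5754
60–74: 2600 × 0.977 = 2540
Net migration: 15–29 + 190 → 2696; 30–44 − 210 → 9924
Population now: 0–14=5649, 15–29=2696, 30–44=9924, 45–59=5754, 60–74=2540
Period 2.
Births: 2696 × 0.478 = 1289 ; 9924 × 0.097 = 963 ⇒ total 2252
15–29: 5649 × 0.964 = 5446
30–44: 2696 × 0.956 = 2577
45–59: 9924 × 0.959 = 9517
60–74: 5754 × 0.977 = 5622
Net migration: 15–29 + 190 → 5636; 30–44 − 210 → 2367
Population now: 0–14=2252, 15–29=5636, 30–44=2367, 45–59=9517, 60–74=5622

2252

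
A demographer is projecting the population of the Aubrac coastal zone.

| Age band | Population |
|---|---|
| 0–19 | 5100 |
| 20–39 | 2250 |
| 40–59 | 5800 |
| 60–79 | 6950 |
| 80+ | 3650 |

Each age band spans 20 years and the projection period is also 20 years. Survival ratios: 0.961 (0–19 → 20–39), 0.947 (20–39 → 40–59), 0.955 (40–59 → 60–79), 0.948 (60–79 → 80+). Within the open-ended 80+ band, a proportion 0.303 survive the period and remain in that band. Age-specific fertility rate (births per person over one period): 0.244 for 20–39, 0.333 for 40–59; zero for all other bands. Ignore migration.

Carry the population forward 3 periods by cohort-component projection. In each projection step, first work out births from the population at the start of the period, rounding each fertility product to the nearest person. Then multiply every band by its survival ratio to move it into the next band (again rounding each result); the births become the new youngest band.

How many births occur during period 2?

Call the groups 1 to 5, youngest first.
— Period 1 —
Births: 2250 * 0.244 = 549, 5800 * 0.333 = 1931 ⇒ total 2480
Group 2: 5100 * 0.961 = 4901
Group 3: 2250 * 0.947 = 2131
Group 4: 5800 * 0.955 = 5539
Group 5: 6950 * 0.948 + 3650 * 0.303 = 6589 + 1106 = 7695
End of period: [2480, 4901, 2131, 5539, 7695]
— Period 2 —
Births: 4901 * 0.244 = 1196, 2131 * 0.333 = 710 ⇒ total 1906
Group 2: 2480 * 0.961 = 2383
Group 3: 4901 * 0.947 = 4641
Group 4: 2131 * 0.955 = 2035
Group 5: 5539 * 0.948 + 7695 * 0.303 = 5251 + 2332 = 7583
End of period: [1906, 2383, 4641, 2035, 7583]

1906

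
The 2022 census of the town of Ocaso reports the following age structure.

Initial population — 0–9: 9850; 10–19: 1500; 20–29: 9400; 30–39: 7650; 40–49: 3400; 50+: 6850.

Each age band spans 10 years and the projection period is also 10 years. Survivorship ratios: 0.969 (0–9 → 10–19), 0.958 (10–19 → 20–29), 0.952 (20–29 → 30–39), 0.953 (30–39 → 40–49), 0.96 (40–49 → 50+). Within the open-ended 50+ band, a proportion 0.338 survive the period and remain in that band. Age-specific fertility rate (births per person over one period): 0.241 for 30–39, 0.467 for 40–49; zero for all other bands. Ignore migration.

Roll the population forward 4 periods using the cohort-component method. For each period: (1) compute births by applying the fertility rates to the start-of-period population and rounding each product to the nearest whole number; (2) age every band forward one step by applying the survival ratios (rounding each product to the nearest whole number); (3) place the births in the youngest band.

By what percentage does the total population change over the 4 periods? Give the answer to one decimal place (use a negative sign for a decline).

(Groups numbered youngest = 1 to oldest = 6.)
After projecting period 1:
Births: 7650 × 0.241 = 1844, 3400 × 0.467 = 1588 → total 3432
Group 2: 9850 × 0.969 = 9545
Group 3: 1500 × 0.958 = 1437
Group 4: 9400 × 0.952 = 8949
Group 5: 7650 × 0.953 = 7290
Group 6: 3400 × 0.96 + 6850 × 0.338 = 3264 + 2315 = 5579
End of period: [3432, 9545, 1437, 8949, 7290, 5579]
After projecting period 2:
Births: 8949 × 0.241 = 2157, 7290 × 0.467 = 3404 → total 5561
Group 2: 3432 × 0.969 = 3326
Group 3: 9545 × 0.958 = 9144
Group 4: 1437 × 0.952 = 1368
Group 5: 8949 × 0.953 = 8528
Group 6: 7290 × 0.96 + 5579 × 0.338 = 6998 + 1886 = 8884
End of period: [5561, 3326, 9144, 1368, 8528, 8884]
After projecting period 3:
Births: 1368 × 0.241 = 330, 8528 × 0.467 = 3983 → total 4313
Group 2: 5561 × 0.969 = 5389
Group 3: 3326 × 0.958 = 3186
Group 4: 9144 × 0.952 = 8705
Group 5: 1368 × 0.953 = 1304
Group 6: 8528 × 0.96 + 8884 × 0.338 = 8187 + 3003 = 11190
End of period: [4313, 5389, 3186, 8705, 1304, 11190]
After projecting period 4:
Births: 8705 × 0.241 = 2098, 1304 × 0.467 = 609 → total 2707
Group 2: 4313 × 0.969 = 4179
Group 3: 5389 × 0.958 = 5163
Group 4: 3186 × 0.952 = 3033
Group 5: 8705 × 0.953 = 8296
Group 6: 1304 × 0.96 + 11190 × 0.338 = 1252 + 3782 = 5034
End of period: [2707, 4179, 5163, 3033, 8296, 5034]
Total: 38650 → 28412; change = -10238; percentage change = -26.5%

-26.5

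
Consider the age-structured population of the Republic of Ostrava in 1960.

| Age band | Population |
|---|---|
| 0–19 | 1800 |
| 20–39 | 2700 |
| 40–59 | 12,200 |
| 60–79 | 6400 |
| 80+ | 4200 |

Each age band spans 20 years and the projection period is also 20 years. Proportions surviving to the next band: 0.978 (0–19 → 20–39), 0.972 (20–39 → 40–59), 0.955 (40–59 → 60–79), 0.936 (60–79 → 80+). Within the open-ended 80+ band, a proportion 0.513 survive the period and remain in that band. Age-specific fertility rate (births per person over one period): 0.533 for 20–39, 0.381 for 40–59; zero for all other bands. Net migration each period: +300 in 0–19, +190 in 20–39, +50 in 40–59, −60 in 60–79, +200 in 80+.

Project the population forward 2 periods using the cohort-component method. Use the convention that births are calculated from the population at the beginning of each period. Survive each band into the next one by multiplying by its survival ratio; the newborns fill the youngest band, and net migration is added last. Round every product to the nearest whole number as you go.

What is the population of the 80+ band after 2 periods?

15330

[period 1]
Births: 2700 × 0.533 = 1439  |  12200 × 0.381 = 4648 → total 6087
20–39: 1800 × 0.978 = 1760
40–59: 2700 × 0.972 = 2624
60–79: 12200 × 0.955 = 11651
80+: 6400 × 0.936 + 4200 × 0.513 = 5990 + 2155 = 8145
Net migration: 0–19 + 300 → 6387; 20–39 + 190 → 1950; 40–59 + 50 → 2674; 60–79 − 60 → 11591; 80+ + 200 → 8345
Giving 6387 / 1950 / 2674 / 11591 / 8345.
[period 2]
Births: 1950 × 0.533 = 1039  |  2674 × 0.381 = 1019 → total 2058
20–39: 6387 × 0.978 = 6246
40–59: 1950 × 0.972 = 1895
60–79: 2674 × 0.955 = 2554
80+: 11591 × 0.936 + 8345 × 0.513 = 10849 + 4281 = 15130
Net migration: 0–19 + 300 → 2358; 20–39 + 190 → 6436; 40–59 + 50 → 1945; 60–79 − 60 → 2494; 80+ + 200 → 15330
Giving 2358 / 6436 / 1945 / 2494 / 15330.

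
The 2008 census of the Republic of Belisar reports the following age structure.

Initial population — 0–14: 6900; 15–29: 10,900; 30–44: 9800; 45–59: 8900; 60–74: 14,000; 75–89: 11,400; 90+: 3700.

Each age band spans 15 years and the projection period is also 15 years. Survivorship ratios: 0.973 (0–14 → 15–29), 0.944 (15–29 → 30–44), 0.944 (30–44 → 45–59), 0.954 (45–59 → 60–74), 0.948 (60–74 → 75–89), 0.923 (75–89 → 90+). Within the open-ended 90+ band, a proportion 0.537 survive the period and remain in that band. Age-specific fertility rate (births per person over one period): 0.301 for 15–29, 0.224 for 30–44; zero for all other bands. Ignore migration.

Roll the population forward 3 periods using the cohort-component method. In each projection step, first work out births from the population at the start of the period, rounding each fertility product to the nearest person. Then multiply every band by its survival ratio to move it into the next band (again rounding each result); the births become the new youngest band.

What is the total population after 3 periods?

53493

(Bands numbered youngest = 1 to oldest = 7.)
[period 1]
Births: 10900 × 0.301 = 3281 ; 9800 × 0.224 = 2195 → 5476
Band 2: 6900 × 0.973 = 6714
Band 3: 10900 × 0.944 = 10290
Band 4: 9800 × 0.944 = 9251
Band 5: 8900 × 0.954 = 8491
Band 6: 14000 × 0.948 = 13272
Band 7: 11400 × 0.923 + 3700 × 0.537 = 10522 + 1987 = 12509
End of period: [5476, 6714, 10290, 9251, 8491, 13272, 12509]
[period 2]
Births: 6714 × 0.301 = 2021 ; 10290 × 0.224 = 2305 → 4326
Band 2: 5476 × 0.973 = 5328
Band 3: 6714 × 0.944 = 6338
Band 4: 10290 × 0.944 = 9714
Band 5: 9251 × 0.954 = 8825
Band 6: 8491 × 0.948 = 8049
Band 7: 13272 × 0.923 + 12509 × 0.537 = 12250 + 6717 = 18967
End of period: [4326, 5328, 6338, 9714, 8825, 8049, 18967]
[period 3]
Births: 5328 × 0.301 = 1604 ; 6338 × 0.224 = 1420 → 3024
Band 2: 4326 × 0.973 = 4209
Band 3: 5328 × 0.944 = 5030
Band 4: 6338 × 0.944 = 5983
Band 5: 9714 × 0.954 = 9267
Band 6: 8825 × 0.948 = 8366
Band 7: 8049 × 0.923 + 18967 × 0.537 = 7429 + 10185 = 17614
End of period: [3024, 4209, 5030, 5983, 9267, 8366, 17614]
Total after period 3: 3024 + 4209 + 5030 + 5983 + 9267 + 8366 + 17614 = 53493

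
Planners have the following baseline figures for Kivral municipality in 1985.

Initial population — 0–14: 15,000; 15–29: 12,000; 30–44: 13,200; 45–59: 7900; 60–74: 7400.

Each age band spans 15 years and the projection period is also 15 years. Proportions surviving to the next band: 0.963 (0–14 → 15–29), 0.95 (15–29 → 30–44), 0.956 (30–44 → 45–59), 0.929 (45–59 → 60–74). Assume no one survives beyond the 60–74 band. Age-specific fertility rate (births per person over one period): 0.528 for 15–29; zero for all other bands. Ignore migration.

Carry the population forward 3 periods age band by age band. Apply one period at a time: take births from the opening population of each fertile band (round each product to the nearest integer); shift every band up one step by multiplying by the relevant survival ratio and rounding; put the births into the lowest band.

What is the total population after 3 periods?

39607

Call the bands 1 to 5, youngest first.
Period 1.
Births: 12000 * 0.528 = 6336
Band 2: 15000 * 0.963 = 14445
Band 3: 12000 * 0.95 = 11400
Band 4: 13200 * 0.956 = 12619
Band 5: 7900 * 0.929 = 7339
→ [6336, 14445, 11400, 12619, 7339]
Period 2.
Births: 14445 * 0.528 = 7627
Band 2: 6336 * 0.963 = 6102
Band 3: 14445 * 0.95 = 13723
Band 4: 11400 * 0.956 = 10898
Band 5: 12619 * 0.929 = 11723
→ [7627, 6102, 13723, 10898, 11723]
Period 3.
Births: 6102 * 0.528 = 3222
Band 2: 7627 * 0.963 = 7345
Band 3: 6102 * 0.95 = 5797
Band 4: 13723 * 0.956 = 13119
Band 5: 10898 * 0.929 = 10124
→ [3222, 7345, 5797, 13119, 10124]
Total after period 3: 3222 + 7345 + 5797 + 13119 + 10124 = 39607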